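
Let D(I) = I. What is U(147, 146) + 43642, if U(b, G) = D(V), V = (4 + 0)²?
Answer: 43658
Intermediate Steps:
V = 16 (V = 4² = 16)
U(b, G) = 16
U(147, 146) + 43642 = 16 + 43642 = 43658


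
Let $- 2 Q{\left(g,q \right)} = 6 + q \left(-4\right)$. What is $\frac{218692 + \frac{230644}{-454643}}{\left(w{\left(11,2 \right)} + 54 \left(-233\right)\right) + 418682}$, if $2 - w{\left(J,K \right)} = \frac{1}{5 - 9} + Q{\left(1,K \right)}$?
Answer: $\frac{20931906592}{38869703285} \approx 0.53852$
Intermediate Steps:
$Q{\left(g,q \right)} = -3 + 2 q$ ($Q{\left(g,q \right)} = - \frac{6 + q \left(-4\right)}{2} = - \frac{6 - 4 q}{2} = -3 + 2 q$)
$w{\left(J,K \right)} = \frac{21}{4} - 2 K$ ($w{\left(J,K \right)} = 2 - \left(\frac{1}{5 - 9} + \left(-3 + 2 K\right)\right) = 2 - \left(\frac{1}{-4} + \left(-3 + 2 K\right)\right) = 2 - \left(- \frac{1}{4} + \left(-3 + 2 K\right)\right) = 2 - \left(- \frac{13}{4} + 2 K\right) = \frac{21}{4} - 2 K$)
$\frac{218692 + \frac{230644}{-454643}}{\left(w{\left(11,2 \right)} + 54 \left(-233\right)\right) + 418682} = \frac{218692 + \frac{230644}{-454643}}{\left(\left(\frac{21}{4} - 4\right) + 54 \left(-233\right)\right) + 418682} = \frac{218692 + 230644 \left(- \frac{1}{454643}\right)}{\left(\left(\frac{21}{4} - 4\right) - 12582\right) + 418682} = \frac{218692 - \frac{230644}{454643}}{\left(\frac{5}{4} - 12582\right) + 418682} = \frac{99426556312}{454643 \left(- \frac{50323}{4} + 418682\right)} = \frac{99426556312}{454643 \cdot \frac{1624405}{4}} = \frac{99426556312}{454643} \cdot \frac{4}{1624405} = \frac{20931906592}{38869703285}$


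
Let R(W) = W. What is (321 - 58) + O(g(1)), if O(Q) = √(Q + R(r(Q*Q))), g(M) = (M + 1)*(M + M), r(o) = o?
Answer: 263 + 2*√5 ≈ 267.47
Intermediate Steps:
g(M) = 2*M*(1 + M) (g(M) = (1 + M)*(2*M) = 2*M*(1 + M))
O(Q) = √(Q + Q²) (O(Q) = √(Q + Q*Q) = √(Q + Q²))
(321 - 58) + O(g(1)) = (321 - 58) + √((2*1*(1 + 1))*(1 + 2*1*(1 + 1))) = 263 + √((2*1*2)*(1 + 2*1*2)) = 263 + √(4*(1 + 4)) = 263 + √(4*5) = 263 + √20 = 263 + 2*√5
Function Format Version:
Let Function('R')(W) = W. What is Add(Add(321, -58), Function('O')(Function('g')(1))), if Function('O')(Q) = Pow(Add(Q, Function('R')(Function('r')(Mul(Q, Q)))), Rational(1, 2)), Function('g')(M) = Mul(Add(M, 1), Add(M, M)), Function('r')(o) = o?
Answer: Add(263, Mul(2, Pow(5, Rational(1, 2)))) ≈ 267.47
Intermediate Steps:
Function('g')(M) = Mul(2, M, Add(1, M)) (Function('g')(M) = Mul(Add(1, M), Mul(2, M)) = Mul(2, M, Add(1, M)))
Function('O')(Q) = Pow(Add(Q, Pow(Q, 2)), Rational(1, 2)) (Function('O')(Q) = Pow(Add(Q, Mul(Q, Q)), Rational(1, 2)) = Pow(Add(Q, Pow(Q, 2)), Rational(1, 2)))
Add(Add(321, -58), Function('O')(Function('g')(1))) = Add(Add(321, -58), Pow(Mul(Mul(2, 1, Add(1, 1)), Add(1, Mul(2, 1, Add(1, 1)))), Rational(1, 2))) = Add(263, Pow(Mul(Mul(2, 1, 2), Add(1, Mul(2, 1, 2))), Rational(1, 2))) = Add(263, Pow(Mul(4, Add(1, 4)), Rational(1, 2))) = Add(263, Pow(Mul(4, 5), Rational(1, 2))) = Add(263, Pow(20, Rational(1, 2))) = Add(263, Mul(2, Pow(5, Rational(1, 2))))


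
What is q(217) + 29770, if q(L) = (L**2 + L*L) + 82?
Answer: 124030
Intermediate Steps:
q(L) = 82 + 2*L**2 (q(L) = (L**2 + L**2) + 82 = 2*L**2 + 82 = 82 + 2*L**2)
q(217) + 29770 = (82 + 2*217**2) + 29770 = (82 + 2*47089) + 29770 = (82 + 94178) + 29770 = 94260 + 29770 = 124030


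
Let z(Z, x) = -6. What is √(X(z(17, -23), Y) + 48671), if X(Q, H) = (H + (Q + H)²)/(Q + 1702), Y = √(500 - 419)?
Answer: √2187469901/212 ≈ 220.61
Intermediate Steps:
Y = 9 (Y = √81 = 9)
X(Q, H) = (H + (H + Q)²)/(1702 + Q)
√(X(z(17, -23), Y) + 48671) = √((9 + (9 - 6)²)/(1702 - 6) + 48671) = √((9 + 3²)/1696 + 48671) = √((9 + 9)/1696 + 48671) = √((1/1696)*18 + 48671) = √(9/848 + 48671) = √(41273017/848) = √2187469901/212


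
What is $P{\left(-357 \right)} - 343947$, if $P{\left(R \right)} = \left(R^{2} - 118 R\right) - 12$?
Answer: $-174384$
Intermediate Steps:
$P{\left(R \right)} = -12 + R^{2} - 118 R$
$P{\left(-357 \right)} - 343947 = \left(-12 + \left(-357\right)^{2} - -42126\right) - 343947 = \left(-12 + 127449 + 42126\right) - 343947 = 169563 - 343947 = -174384$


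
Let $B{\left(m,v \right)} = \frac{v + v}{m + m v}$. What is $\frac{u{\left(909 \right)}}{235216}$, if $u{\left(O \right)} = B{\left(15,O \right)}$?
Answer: $\frac{303}{535116400} \approx 5.6623 \cdot 10^{-7}$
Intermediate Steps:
$B{\left(m,v \right)} = \frac{2 v}{m + m v}$
$u{\left(O \right)} = \frac{2 O}{15 \left(1 + O\right)}$
$\frac{u{\left(909 \right)}}{235216} = \frac{\frac{2}{15} \cdot 909 \frac{1}{1 + 909}}{235216} = \frac{2}{15} \cdot 909 \cdot \frac{1}{910} \cdot \frac{1}{235216} = \frac{303}{2275} \cdot \frac{1}{235216} = \frac{303}{535116400}$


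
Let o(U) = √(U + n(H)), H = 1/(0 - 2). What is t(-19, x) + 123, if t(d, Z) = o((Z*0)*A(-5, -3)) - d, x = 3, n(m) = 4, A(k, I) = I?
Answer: 144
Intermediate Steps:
H = -½ (H = 1/(-2) = -½ ≈ -0.50000)
o(U) = √(4 + U) (o(U) = √(U + 4) = √(4 + U))
t(d, Z) = 2 - d (t(d, Z) = √(4 + (Z*0)*(-3)) - d = √(4 + 0*(-3)) - d = √(4 + 0) - d = √4 - d = 2 - d)
t(-19, x) + 123 = (2 - 1*(-19)) + 123 = (2 + 19) + 123 = 21 + 123 = 144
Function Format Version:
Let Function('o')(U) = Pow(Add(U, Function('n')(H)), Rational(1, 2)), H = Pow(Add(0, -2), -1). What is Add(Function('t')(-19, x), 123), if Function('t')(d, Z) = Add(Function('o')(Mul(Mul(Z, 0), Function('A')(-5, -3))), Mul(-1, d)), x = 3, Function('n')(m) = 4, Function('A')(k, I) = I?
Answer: 144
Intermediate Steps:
H = Rational(-1, 2) (H = Pow(-2, -1) = Rational(-1, 2) ≈ -0.50000)
Function('o')(U) = Pow(Add(4, U), Rational(1, 2)) (Function('o')(U) = Pow(Add(U, 4), Rational(1, 2)) = Pow(Add(4, U), Rational(1, 2)))
Function('t')(d, Z) = Add(2, Mul(-1, d)) (Function('t')(d, Z) = Add(Pow(Add(4, Mul(Mul(Z, 0), -3)), Rational(1, 2)), Mul(-1, d)) = Add(Pow(Add(4, Mul(0, -3)), Rational(1, 2)), Mul(-1, d)) = Add(Pow(Add(4, 0), Rational(1, 2)), Mul(-1, d)) = Add(Pow(4, Rational(1, 2)), Mul(-1, d)) = Add(2, Mul(-1, d)))
Add(Function('t')(-19, x), 123) = Add(Add(2, Mul(-1, -19)), 123) = Add(Add(2, 19), 123) = Add(21, 123) = 144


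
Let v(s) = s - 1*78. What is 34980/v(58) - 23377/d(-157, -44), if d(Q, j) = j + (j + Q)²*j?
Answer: -3109152935/1777688 ≈ -1749.0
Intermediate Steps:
v(s) = -78 + s (v(s) = s - 78 = -78 + s)
d(Q, j) = j + j*(Q + j)² (d(Q, j) = j + (Q + j)²*j = j + j*(Q + j)²)
34980/v(58) - 23377/d(-157, -44) = 34980/(-78 + 58) - 23377*(-1/(44*(1 + (-157 - 44)²))) = 34980/(-20) - 23377*(-1/(44*(1 + (-201)²))) = 34980*(-1/20) - 23377*(-1/(44*(1 + 40401))) = -1749 - 23377/((-44*40402)) = -1749 - 23377/(-1777688) = -1749 - 23377*(-1/1777688) = -1749 + 23377/1777688 = -3109152935/1777688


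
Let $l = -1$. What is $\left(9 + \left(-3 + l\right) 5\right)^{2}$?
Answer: $121$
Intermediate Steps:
$\left(9 + \left(-3 + l\right) 5\right)^{2} = \left(9 + \left(-3 - 1\right) 5\right)^{2} = \left(9 - 20\right)^{2} = \left(-11\right)^{2} = 121$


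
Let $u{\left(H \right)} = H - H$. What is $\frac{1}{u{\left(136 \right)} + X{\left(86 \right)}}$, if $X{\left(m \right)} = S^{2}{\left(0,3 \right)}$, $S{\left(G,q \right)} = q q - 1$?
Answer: $\frac{1}{64} \approx 0.015625$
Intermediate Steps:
$S{\left(G,q \right)} = -1 + q^{2}$ ($S{\left(G,q \right)} = q^{2} - 1 = -1 + q^{2}$)
$u{\left(H \right)} = 0$
$X{\left(m \right)} = 64$ ($X{\left(m \right)} = \left(-1 + 3^{2}\right)^{2} = \left(-1 + 9\right)^{2} = 8^{2} = 64$)
$\frac{1}{u{\left(136 \right)} + X{\left(86 \right)}} = \frac{1}{0 + 64} = \frac{1}{64}$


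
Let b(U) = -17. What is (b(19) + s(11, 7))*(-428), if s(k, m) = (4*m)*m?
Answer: -76612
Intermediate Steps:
s(k, m) = 4*m²
(b(19) + s(11, 7))*(-428) = (-17 + 4*7²)*(-428) = (-17 + 4*49)*(-428) = (-17 + 196)*(-428) = 179*(-428) = -76612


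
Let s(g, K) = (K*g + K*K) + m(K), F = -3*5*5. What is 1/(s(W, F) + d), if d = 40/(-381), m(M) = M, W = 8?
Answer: 381/1885910 ≈ 0.00020202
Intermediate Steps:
F = -75 (F = -15*5 = -75)
s(g, K) = K + K² + K*g (s(g, K) = (K*g + K*K) + K = (K*g + K²) + K = (K² + K*g) + K = K + K² + K*g)
d = -40/381 (d = 40*(-1/381) = -40/381 ≈ -0.10499)
1/(s(W, F) + d) = 1/(-75*(1 - 75 + 8) - 40/381) = 1/(-75*(-66) - 40/381) = 1/(4950 - 40/381) = 1/(1885910/381) = 381/1885910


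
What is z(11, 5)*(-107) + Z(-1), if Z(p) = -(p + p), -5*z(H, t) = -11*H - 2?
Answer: -13151/5 ≈ -2630.2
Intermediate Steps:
z(H, t) = ⅖ + 11*H/5 (z(H, t) = -(-11*H - 2)/5 = -(-2 - 11*H)/5 = ⅖ + 11*H/5)
Z(p) = -2*p
z(11, 5)*(-107) + Z(-1) = (⅖ + (11/5)*11)*(-107) - 2*(-1) = (⅖ + 121/5)*(-107) + 2 = (123/5)*(-107) + 2 = -13161/5 + 2 = -13151/5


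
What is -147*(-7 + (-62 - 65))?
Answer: 19698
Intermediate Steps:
-147*(-7 + (-62 - 65)) = -147*(-7 - 127) = -147*(-134) = 19698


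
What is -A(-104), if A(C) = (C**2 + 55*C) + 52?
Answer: -5148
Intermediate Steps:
A(C) = 52 + C**2 + 55*C
-A(-104) = -(52 + (-104)**2 + 55*(-104)) = -(52 + 10816 - 5720) = -1*5148 = -5148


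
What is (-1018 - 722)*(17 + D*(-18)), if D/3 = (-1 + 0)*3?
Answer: -311460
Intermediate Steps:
D = -9 (D = 3*((-1 + 0)*3) = 3*(-1*3) = 3*(-3) = -9)
(-1018 - 722)*(17 + D*(-18)) = (-1018 - 722)*(17 - 9*(-18)) = -1740*(17 + 162) = -1740*179 = -311460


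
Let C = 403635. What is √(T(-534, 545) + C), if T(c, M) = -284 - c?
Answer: √403885 ≈ 635.52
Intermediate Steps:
√(T(-534, 545) + C) = √((-284 - 1*(-534)) + 403635) = √((-284 + 534) + 403635) = √(250 + 403635) = √403885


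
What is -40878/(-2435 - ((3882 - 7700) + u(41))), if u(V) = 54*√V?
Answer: -6281586/199237 - 245268*√41/199237 ≈ -39.411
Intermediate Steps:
-40878/(-2435 - ((3882 - 7700) + u(41))) = -40878/(-2435 - ((3882 - 7700) + 54*√41)) = -40878/(-2435 - (-3818 + 54*√41)) = -40878/(-2435 + (3818 - 54*√41)) = -40878/(1383 - 54*√41)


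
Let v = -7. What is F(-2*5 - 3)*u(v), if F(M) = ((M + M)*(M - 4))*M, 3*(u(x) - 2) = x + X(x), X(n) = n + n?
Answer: 28730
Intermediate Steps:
X(n) = 2*n
u(x) = 2 + x (u(x) = 2 + (x + 2*x)/3 = 2 + (3*x)/3 = 2 + x)
F(M) = 2*M²*(-4 + M) (F(M) = ((2*M)*(-4 + M))*M = (2*M*(-4 + M))*M = 2*M²*(-4 + M))
F(-2*5 - 3)*u(v) = (2*(-2*5 - 3)²*(-4 + (-2*5 - 3)))*(2 - 7) = (2*(-10 - 3)²*(-4 + (-10 - 3)))*(-5) = (2*(-13)²*(-4 - 13))*(-5) = (2*169*(-17))*(-5) = -5746*(-5) = 28730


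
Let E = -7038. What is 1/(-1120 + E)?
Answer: -1/8158 ≈ -0.00012258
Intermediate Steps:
1/(-1120 + E) = 1/(-1120 - 7038) = 1/(-8158) = -1/8158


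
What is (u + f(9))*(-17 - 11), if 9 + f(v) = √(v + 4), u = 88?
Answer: -2212 - 28*√13 ≈ -2313.0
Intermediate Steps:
f(v) = -9 + √(4 + v) (f(v) = -9 + √(v + 4) = -9 + √(4 + v))
(u + f(9))*(-17 - 11) = (88 + (-9 + √(4 + 9)))*(-17 - 11) = (88 + (-9 + √13))*(-28) = (79 + √13)*(-28) = -2212 - 28*√13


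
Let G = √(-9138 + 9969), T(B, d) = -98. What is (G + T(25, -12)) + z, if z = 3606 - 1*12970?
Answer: -9462 + √831 ≈ -9433.2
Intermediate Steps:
z = -9364 (z = 3606 - 12970 = -9364)
G = √831 ≈ 28.827
(G + T(25, -12)) + z = (√831 - 98) - 9364 = (-98 + √831) - 9364 = -9462 + √831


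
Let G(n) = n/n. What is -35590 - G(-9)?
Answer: -35591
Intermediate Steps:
G(n) = 1
-35590 - G(-9) = -35590 - 1*1 = -35590 - 1 = -35591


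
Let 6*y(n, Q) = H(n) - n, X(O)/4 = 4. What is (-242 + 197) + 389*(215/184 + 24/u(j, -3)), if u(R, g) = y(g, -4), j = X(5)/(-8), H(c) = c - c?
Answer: 3511003/184 ≈ 19082.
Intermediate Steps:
X(O) = 16 (X(O) = 4*4 = 16)
H(c) = 0
y(n, Q) = -n/6 (y(n, Q) = (0 - n)/6 = (-n)/6 = -n/6)
j = -2 (j = 16/(-8) = 16*(-1/8) = -2)
u(R, g) = -g/6
(-242 + 197) + 389*(215/184 + 24/u(j, -3)) = (-242 + 197) + 389*(215/184 + 24/((-1/6*(-3)))) = -45 + 389*(215*(1/184) + 24/(1/2)) = -45 + 389*(215/184 + 24*2) = -45 + 389*(215/184 + 48) = -45 + 389*(9047/184) = -45 + 3519283/184 = 3511003/184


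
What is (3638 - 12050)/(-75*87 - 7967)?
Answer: 2103/3623 ≈ 0.58046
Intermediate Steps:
(3638 - 12050)/(-75*87 - 7967) = -8412/(-6525 - 7967) = -8412/(-14492) = -8412*(-1/14492) = 2103/3623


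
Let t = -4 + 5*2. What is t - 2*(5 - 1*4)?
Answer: 4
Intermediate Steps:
t = 6 (t = -4 + 10 = 6)
t - 2*(5 - 1*4) = 6 - 2*(5 - 1*4) = 6 - 2*(5 - 4) = 6 - 2*1 = 6 - 2 = 4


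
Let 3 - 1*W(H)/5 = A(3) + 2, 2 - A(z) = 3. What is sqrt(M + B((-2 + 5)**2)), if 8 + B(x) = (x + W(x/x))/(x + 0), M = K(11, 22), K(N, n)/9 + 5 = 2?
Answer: 2*I*sqrt(74)/3 ≈ 5.7349*I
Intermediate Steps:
K(N, n) = -27 (K(N, n) = -45 + 9*2 = -45 + 18 = -27)
M = -27
A(z) = -1 (A(z) = 2 - 1*3 = 2 - 3 = -1)
W(H) = 10 (W(H) = 15 - 5*(-1 + 2) = 15 - 5*1 = 15 - 5 = 10)
B(x) = -8 + (10 + x)/x (B(x) = -8 + (x + 10)/(x + 0) = -8 + (10 + x)/x)
sqrt(M + B((-2 + 5)**2)) = sqrt(-27 + (-7 + 10/((-2 + 5)**2))) = sqrt(-27 + (-7 + 10/(3**2))) = sqrt(-27 + (-7 + 10/9)) = sqrt(-27 - 53/9) = sqrt(-296/9) = 2*I*sqrt(74)/3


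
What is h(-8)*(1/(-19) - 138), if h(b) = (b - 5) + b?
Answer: 55083/19 ≈ 2899.1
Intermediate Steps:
h(b) = -5 + 2*b (h(b) = (-5 + b) + b = -5 + 2*b)
h(-8)*(1/(-19) - 138) = (-5 + 2*(-8))*(1/(-19) - 138) = (-5 - 16)*(-1/19 - 138) = -21*(-2623/19) = 55083/19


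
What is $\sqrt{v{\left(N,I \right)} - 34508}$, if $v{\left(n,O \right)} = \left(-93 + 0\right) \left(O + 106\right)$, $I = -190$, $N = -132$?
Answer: $2 i \sqrt{6674} \approx 163.39 i$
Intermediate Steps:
$v{\left(n,O \right)} = -9858 - 93 O$ ($v{\left(n,O \right)} = - 93 \left(106 + O\right) = -9858 - 93 O$)
$\sqrt{v{\left(N,I \right)} - 34508} = \sqrt{\left(-9858 - -17670\right) - 34508} = \sqrt{\left(-9858 + 17670\right) - 34508} = \sqrt{7812 - 34508} = \sqrt{-26696} = 2 i \sqrt{6674}$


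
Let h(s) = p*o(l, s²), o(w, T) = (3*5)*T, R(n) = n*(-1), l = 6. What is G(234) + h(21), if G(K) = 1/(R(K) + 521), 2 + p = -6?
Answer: -15188039/287 ≈ -52920.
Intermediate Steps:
R(n) = -n
o(w, T) = 15*T
p = -8 (p = -2 - 6 = -8)
h(s) = -120*s²
G(K) = 1/(521 - K) (G(K) = 1/(-K + 521) = 1/(521 - K))
G(234) + h(21) = -1/(-521 + 234) - 120*21² = -1/(-287) - 120*441 = -1*(-1/287) - 52920 = 1/287 - 52920 = -15188039/287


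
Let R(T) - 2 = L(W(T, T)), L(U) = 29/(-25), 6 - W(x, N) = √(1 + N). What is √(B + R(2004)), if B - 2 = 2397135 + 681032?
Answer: √76954246/5 ≈ 1754.5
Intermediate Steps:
W(x, N) = 6 - √(1 + N)
L(U) = -29/25 (L(U) = 29*(-1/25) = -29/25)
R(T) = 21/25 (R(T) = 2 - 29/25 = 21/25)
B = 3078169 (B = 2 + (2397135 + 681032) = 2 + 3078167 = 3078169)
√(B + R(2004)) = √(3078169 + 21/25) = √(76954246/25) = √76954246/5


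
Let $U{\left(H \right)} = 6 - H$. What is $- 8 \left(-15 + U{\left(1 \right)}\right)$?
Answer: $80$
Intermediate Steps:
$- 8 \left(-15 + U{\left(1 \right)}\right) = - 8 \left(-15 + \left(6 - 1\right)\right) = - 8 \left(-15 + 5\right) = \left(-8\right) \left(-10\right) = 80$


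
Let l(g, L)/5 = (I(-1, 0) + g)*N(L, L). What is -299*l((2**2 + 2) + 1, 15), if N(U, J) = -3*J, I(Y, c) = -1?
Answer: 403650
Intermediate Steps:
l(g, L) = -15*L*(-1 + g) (l(g, L) = 5*((-1 + g)*(-3*L)) = 5*(-3*L*(-1 + g)) = -15*L*(-1 + g))
-299*l((2**2 + 2) + 1, 15) = -4485*15*(1 - ((2**2 + 2) + 1)) = -4485*15*(1 - ((4 + 2) + 1)) = -4485*15*(1 - (6 + 1)) = -4485*15*(1 - 1*7) = -4485*15*(1 - 7) = -4485*15*(-6) = -299*(-1350) = 403650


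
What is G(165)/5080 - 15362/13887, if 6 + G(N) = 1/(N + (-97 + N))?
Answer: -143326597/129426840 ≈ -1.1074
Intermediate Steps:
G(N) = -6 + 1/(-97 + 2*N) (G(N) = -6 + 1/(N + (-97 + N)) = -6 + 1/(-97 + 2*N))
G(165)/5080 - 15362/13887 = ((583 - 12*165)/(-97 + 2*165))/5080 - 15362/13887 = ((583 - 1980)/(-97 + 330))*(1/5080) - 15362*1/13887 = (-1397/233)*(1/5080) - 15362/13887 = ((1/233)*(-1397))*(1/5080) - 15362/13887 = -1397/233*1/5080 - 15362/13887 = -11/9320 - 15362/13887 = -143326597/129426840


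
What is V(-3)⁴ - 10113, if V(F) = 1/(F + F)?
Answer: -13106447/1296 ≈ -10113.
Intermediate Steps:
V(F) = 1/(2*F)
V(-3)⁴ - 10113 = ((½)/(-3))⁴ - 10113 = ((½)*(-⅓))⁴ - 10113 = (-⅙)⁴ - 10113 = 1/1296 - 10113 = -13106447/1296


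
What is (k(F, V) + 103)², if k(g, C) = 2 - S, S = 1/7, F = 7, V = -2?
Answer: 538756/49 ≈ 10995.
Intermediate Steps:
S = ⅐ ≈ 0.14286
k(g, C) = 13/7 (k(g, C) = 2 - 1*⅐ = 2 - ⅐ = 13/7)
(k(F, V) + 103)² = (13/7 + 103)² = (734/7)² = 538756/49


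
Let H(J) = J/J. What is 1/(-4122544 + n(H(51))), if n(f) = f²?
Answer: -1/4122543 ≈ -2.4257e-7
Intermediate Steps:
H(J) = 1
1/(-4122544 + n(H(51))) = 1/(-4122544 + 1²) = 1/(-4122544 + 1) = 1/(-4122543) = -1/4122543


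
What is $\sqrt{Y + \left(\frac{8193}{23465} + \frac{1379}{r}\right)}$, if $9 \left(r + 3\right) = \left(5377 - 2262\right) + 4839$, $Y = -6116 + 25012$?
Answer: $\frac{\sqrt{1811196284970323030}}{9789845} \approx 137.47$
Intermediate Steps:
$Y = 18896$
$r = \frac{7927}{9}$ ($r = -3 + \frac{\left(5377 - 2262\right) + 4839}{9} = -3 + \frac{3115 + 4839}{9} = -3 + \frac{1}{9} \cdot 7954 = -3 + \frac{7954}{9} = \frac{7927}{9} \approx 880.78$)
$\sqrt{Y + \left(\frac{8193}{23465} + \frac{1379}{r}\right)} = \sqrt{18896 + \left(\frac{8193}{23465} + \frac{1379}{\frac{7927}{9}}\right)} = \sqrt{18896 + \left(8193 \cdot \frac{1}{23465} + 1379 \cdot \frac{9}{7927}\right)} = \sqrt{18896 + \left(\frac{8193}{23465} + \frac{12411}{7927}\right)} = \sqrt{18896 + \frac{356170026}{186007055}} = \sqrt{\frac{3515145481306}{186007055}} = \frac{\sqrt{1811196284970323030}}{9789845}$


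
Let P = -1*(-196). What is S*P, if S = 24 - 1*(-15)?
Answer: 7644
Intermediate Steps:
P = 196
S = 39 (S = 24 + 15 = 39)
S*P = 39*196 = 7644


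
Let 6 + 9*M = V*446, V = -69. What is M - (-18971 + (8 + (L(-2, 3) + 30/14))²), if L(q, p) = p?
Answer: 753535/49 ≈ 15378.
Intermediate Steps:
M = -3420 (M = -⅔ + (-69*446)/9 = -⅔ + (⅑)*(-30774) = -⅔ - 10258/3 = -3420)
M - (-18971 + (8 + (L(-2, 3) + 30/14))²) = -3420 - (-18971 + (8 + (3 + 30/14))²) = -3420 - (-18971 + (8 + (3 + 30*(1/14)))²) = -3420 - (-18971 + (8 + (3 + 15/7))²) = -3420 - (-18971 + (8 + 36/7)²) = -3420 - (-18971 + (92/7)²) = -3420 - (-18971 + 8464/49) = -3420 - 1*(-921115/49) = -3420 + 921115/49 = 753535/49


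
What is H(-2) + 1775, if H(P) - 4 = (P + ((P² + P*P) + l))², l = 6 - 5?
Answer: 1828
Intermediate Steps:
l = 1
H(P) = 4 + (1 + P + 2*P²)² (H(P) = 4 + (P + ((P² + P*P) + 1))² = 4 + (P + ((P² + P²) + 1))² = 4 + (P + (2*P² + 1))² = 4 + (P + (1 + 2*P²))² = 4 + (1 + P + 2*P²)²)
H(-2) + 1775 = (4 + (1 - 2 + 2*(-2)²)²) + 1775 = (4 + (1 - 2 + 2*4)²) + 1775 = (4 + (1 - 2 + 8)²) + 1775 = (4 + 7²) + 1775 = (4 + 49) + 1775 = 53 + 1775 = 1828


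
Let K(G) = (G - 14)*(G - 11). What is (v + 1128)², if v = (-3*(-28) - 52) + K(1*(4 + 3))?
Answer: 1411344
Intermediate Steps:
K(G) = (-14 + G)*(-11 + G)
v = 60 (v = (-3*(-28) - 52) + (154 + (1*(4 + 3))² - 25*(4 + 3)) = (84 - 52) + (154 + (1*7)² - 25*7) = 32 + (154 + 7² - 25*7) = 32 + (154 + 49 - 175) = 32 + 28 = 60)
(v + 1128)² = (60 + 1128)² = 1188² = 1411344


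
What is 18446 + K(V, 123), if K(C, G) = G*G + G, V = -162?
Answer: 33698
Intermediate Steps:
K(C, G) = G + G² (K(C, G) = G² + G = G + G²)
18446 + K(V, 123) = 18446 + 123*(1 + 123) = 18446 + 123*124 = 18446 + 15252 = 33698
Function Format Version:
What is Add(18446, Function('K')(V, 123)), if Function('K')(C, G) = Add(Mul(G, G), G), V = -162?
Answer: 33698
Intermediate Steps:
Function('K')(C, G) = Add(G, Pow(G, 2)) (Function('K')(C, G) = Add(Pow(G, 2), G) = Add(G, Pow(G, 2)))
Add(18446, Function('K')(V, 123)) = Add(18446, Mul(123, Add(1, 123))) = Add(18446, Mul(123, 124)) = Add(18446, 15252) = 33698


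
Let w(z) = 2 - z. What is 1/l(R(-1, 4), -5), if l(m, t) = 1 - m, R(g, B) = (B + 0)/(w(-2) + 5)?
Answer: 9/5 ≈ 1.8000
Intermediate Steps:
R(g, B) = B/9 (R(g, B) = (B + 0)/((2 - 1*(-2)) + 5) = B/((2 + 2) + 5) = B/(4 + 5) = B/9)
1/l(R(-1, 4), -5) = 1/(1 - 4/9) = 1/(5/9) = 9/5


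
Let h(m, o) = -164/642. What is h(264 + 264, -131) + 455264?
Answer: 146139662/321 ≈ 4.5526e+5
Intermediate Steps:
h(m, o) = -82/321 (h(m, o) = -164*1/642 = -82/321)
h(264 + 264, -131) + 455264 = -82/321 + 455264 = 146139662/321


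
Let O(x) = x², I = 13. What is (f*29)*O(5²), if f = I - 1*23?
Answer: -181250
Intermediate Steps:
f = -10 (f = 13 - 1*23 = 13 - 23 = -10)
(f*29)*O(5²) = (-10*29)*(5²)² = -290*25² = -290*625 = -181250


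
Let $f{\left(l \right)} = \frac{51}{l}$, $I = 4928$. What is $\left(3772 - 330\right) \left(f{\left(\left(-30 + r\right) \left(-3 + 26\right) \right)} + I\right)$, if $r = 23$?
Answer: $\frac{2730734794}{161} \approx 1.6961 \cdot 10^{7}$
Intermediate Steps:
$\left(3772 - 330\right) \left(f{\left(\left(-30 + r\right) \left(-3 + 26\right) \right)} + I\right) = \left(3772 - 330\right) \left(\frac{51}{\left(-30 + 23\right) \left(-3 + 26\right)} + 4928\right) = 3442 \left(\frac{51}{\left(-7\right) 23} + 4928\right) = 3442 \left(\frac{51}{-161} + 4928\right) = 3442 \left(51 \left(- \frac{1}{161}\right) + 4928\right) = 3442 \left(- \frac{51}{161} + 4928\right) = 3442 \cdot \frac{793357}{161} = \frac{2730734794}{161}$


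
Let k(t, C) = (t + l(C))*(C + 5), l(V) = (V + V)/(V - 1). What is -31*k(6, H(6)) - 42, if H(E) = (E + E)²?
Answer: -5299380/143 ≈ -37059.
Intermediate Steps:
l(V) = 2*V/(-1 + V) (l(V) = (2*V)/(-1 + V) = 2*V/(-1 + V))
H(E) = 4*E² (H(E) = (2*E)² = 4*E²)
k(t, C) = (5 + C)*(t + 2*C/(-1 + C)) (k(t, C) = (t + 2*C/(-1 + C))*(C + 5) = (t + 2*C/(-1 + C))*(5 + C) = (5 + C)*(t + 2*C/(-1 + C)))
-31*k(6, H(6)) - 42 = -31*(2*(4*6²)² + 10*(4*6²) + 6*(-1 + 4*6²)*(5 + 4*6²))/(-1 + 4*6²) - 42 = -31*(2*(4*36)² + 10*(4*36) + 6*(-1 + 4*36)*(5 + 4*36))/(-1 + 4*36) - 42 = -31*(2*144² + 10*144 + 6*(-1 + 144)*(5 + 144))/(-1 + 144) - 42 = -31*(2*20736 + 1440 + 6*143*149)/143 - 42 = -31*(41472 + 1440 + 127842)/143 - 42 = -31*170754/143 - 42 = -5293374/143 - 42 = -5299380/143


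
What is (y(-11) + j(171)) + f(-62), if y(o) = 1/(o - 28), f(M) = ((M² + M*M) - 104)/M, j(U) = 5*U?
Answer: 885776/1209 ≈ 732.65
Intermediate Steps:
f(M) = (-104 + 2*M²)/M (f(M) = ((M² + M²) - 104)/M = (2*M² - 104)/M = (-104 + 2*M²)/M)
y(o) = 1/(-28 + o)
(y(-11) + j(171)) + f(-62) = (1/(-28 - 11) + 5*171) + (-104/(-62) + 2*(-62)) = (1/(-39) + 855) + (-104*(-1/62) - 124) = (-1/39 + 855) + (52/31 - 124) = 33344/39 - 3792/31 = 885776/1209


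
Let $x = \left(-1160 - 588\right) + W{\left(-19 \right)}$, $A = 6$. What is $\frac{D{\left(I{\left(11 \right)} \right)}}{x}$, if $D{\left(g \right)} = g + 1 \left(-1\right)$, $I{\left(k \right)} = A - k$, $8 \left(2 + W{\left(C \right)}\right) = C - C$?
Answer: $\frac{3}{875} \approx 0.0034286$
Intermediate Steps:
$W{\left(C \right)} = -2$ ($W{\left(C \right)} = -2 + \frac{C - C}{8} = -2 + \frac{1}{8} \cdot 0 = -2 + 0 = -2$)
$I{\left(k \right)} = 6 - k$
$D{\left(g \right)} = -1 + g$ ($D{\left(g \right)} = g - 1 = -1 + g$)
$x = -1750$ ($x = \left(-1160 - 588\right) - 2 = -1748 - 2 = -1750$)
$\frac{D{\left(I{\left(11 \right)} \right)}}{x} = \frac{-1 + \left(6 - 11\right)}{-1750} = \left(-1 + \left(6 - 11\right)\right) \left(- \frac{1}{1750}\right) = \left(-1 - 5\right) \left(- \frac{1}{1750}\right) = \left(-6\right) \left(- \frac{1}{1750}\right) = \frac{3}{875}$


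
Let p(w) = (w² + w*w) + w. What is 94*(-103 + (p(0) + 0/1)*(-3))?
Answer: -9682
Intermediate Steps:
p(w) = w + 2*w² (p(w) = (w² + w²) + w = 2*w² + w = w + 2*w²)
94*(-103 + (p(0) + 0/1)*(-3)) = 94*(-103 + (0*(1 + 2*0) + 0/1)*(-3)) = 94*(-103 + (0*(1 + 0) + 0*1)*(-3)) = 94*(-103 + (0*1 + 0)*(-3)) = 94*(-103 + (0 + 0)*(-3)) = 94*(-103 + 0*(-3)) = 94*(-103 + 0) = 94*(-103) = -9682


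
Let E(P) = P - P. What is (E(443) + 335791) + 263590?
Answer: 599381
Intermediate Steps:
E(P) = 0
(E(443) + 335791) + 263590 = (0 + 335791) + 263590 = 335791 + 263590 = 599381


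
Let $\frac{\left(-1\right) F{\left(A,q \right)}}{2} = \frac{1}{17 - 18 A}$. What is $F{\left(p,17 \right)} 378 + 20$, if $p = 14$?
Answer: $\frac{5456}{235} \approx 23.217$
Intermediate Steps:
$F{\left(A,q \right)} = - \frac{2}{17 - 18 A}$
$F{\left(p,17 \right)} 378 + 20 = \frac{2}{-17 + 18 \cdot 14} \cdot 378 + 20 = \frac{2}{-17 + 252} \cdot 378 + 20 = \frac{2}{235} \cdot 378 + 20 = \frac{756}{235} + 20 = \frac{5456}{235}$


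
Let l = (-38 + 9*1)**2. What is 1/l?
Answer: 1/841 ≈ 0.0011891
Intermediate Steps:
l = 841 (l = (-38 + 9)**2 = (-29)**2 = 841)
1/l = 1/841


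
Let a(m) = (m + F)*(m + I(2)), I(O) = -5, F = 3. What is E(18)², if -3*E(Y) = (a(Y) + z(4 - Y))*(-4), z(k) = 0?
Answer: 132496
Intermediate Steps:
a(m) = (-5 + m)*(3 + m) (a(m) = (m + 3)*(m - 5) = (3 + m)*(-5 + m) = (-5 + m)*(3 + m))
E(Y) = -20 - 8*Y/3 + 4*Y²/3 (E(Y) = -((-15 + Y² - 2*Y) + 0)*(-4)/3 = -(-15 + Y² - 2*Y)*(-4)/3 = -(60 - 4*Y² + 8*Y)/3 = -20 - 8*Y/3 + 4*Y²/3)
E(18)² = (-20 - 8/3*18 + (4/3)*18²)² = (-20 - 48 + (4/3)*324)² = (-20 - 48 + 432)² = 364² = 132496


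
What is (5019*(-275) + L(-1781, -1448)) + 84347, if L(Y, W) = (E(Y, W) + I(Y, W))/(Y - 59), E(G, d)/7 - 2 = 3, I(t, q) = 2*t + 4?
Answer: -2384411997/1840 ≈ -1.2959e+6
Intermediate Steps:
I(t, q) = 4 + 2*t
E(G, d) = 35 (E(G, d) = 14 + 7*3 = 14 + 21 = 35)
L(Y, W) = (39 + 2*Y)/(-59 + Y) (L(Y, W) = (35 + (4 + 2*Y))/(Y - 59) = (39 + 2*Y)/(-59 + Y))
(5019*(-275) + L(-1781, -1448)) + 84347 = (5019*(-275) + (39 + 2*(-1781))/(-59 - 1781)) + 84347 = (-1380225 + (39 - 3562)/(-1840)) + 84347 = (-1380225 - 1/1840*(-3523)) + 84347 = (-1380225 + 3523/1840) + 84347 = -2539610477/1840 + 84347 = -2384411997/1840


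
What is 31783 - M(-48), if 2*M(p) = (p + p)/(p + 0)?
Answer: 31782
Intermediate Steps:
M(p) = 1 (M(p) = ((p + p)/(p + 0))/2 = ((2*p)/p)/2 = (½)*2 = 1)
31783 - M(-48) = 31783 - 1*1 = 31783 - 1 = 31782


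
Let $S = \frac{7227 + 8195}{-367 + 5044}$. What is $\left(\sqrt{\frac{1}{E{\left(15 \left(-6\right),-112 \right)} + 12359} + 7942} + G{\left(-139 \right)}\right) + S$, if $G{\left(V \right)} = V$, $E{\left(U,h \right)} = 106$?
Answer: $- \frac{634681}{4677} + \frac{\sqrt{137110887935}}{4155} \approx -46.585$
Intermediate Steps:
$S = \frac{15422}{4677} \approx 3.2974$
$\left(\sqrt{\frac{1}{E{\left(15 \left(-6\right),-112 \right)} + 12359} + 7942} + G{\left(-139 \right)}\right) + S = \left(\sqrt{\frac{1}{106 + 12359} + 7942} - 139\right) + \frac{15422}{4677} = \left(\sqrt{\frac{1}{12465} + 7942} - 139\right) + \frac{15422}{4677} = \left(\sqrt{\frac{98997031}{12465}} - 139\right) + \frac{15422}{4677} = \left(\frac{\sqrt{137110887935}}{4155} - 139\right) + \frac{15422}{4677} = \left(-139 + \frac{\sqrt{137110887935}}{4155}\right) + \frac{15422}{4677} = - \frac{634681}{4677} + \frac{\sqrt{137110887935}}{4155}$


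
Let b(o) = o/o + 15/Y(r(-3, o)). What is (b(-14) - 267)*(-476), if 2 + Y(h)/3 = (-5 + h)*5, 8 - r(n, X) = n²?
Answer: 1013523/8 ≈ 1.2669e+5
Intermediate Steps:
r(n, X) = 8 - n²
Y(h) = -81 + 15*h (Y(h) = -6 + 3*((-5 + h)*5) = -6 + 3*(-25 + 5*h) = -6 + (-75 + 15*h) = -81 + 15*h)
b(o) = 27/32 (b(o) = o/o + 15/(-81 + 15*(8 - 1*(-3)²)) = 1 + 15/(-81 + 15*(8 - 1*9)) = 1 + 15/(-81 + 15*(8 - 9)) = 1 + 15/(-81 + 15*(-1)) = 1 + 15/(-81 - 15) = 1 + 15/(-96) = 1 + 15*(-1/96) = 1 - 5/32 = 27/32)
(b(-14) - 267)*(-476) = (27/32 - 267)*(-476) = -8517/32*(-476) = 1013523/8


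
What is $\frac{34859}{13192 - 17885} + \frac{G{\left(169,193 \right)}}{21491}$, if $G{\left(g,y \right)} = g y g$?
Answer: $\frac{25119942420}{100857263} \approx 249.06$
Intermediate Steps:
$G{\left(g,y \right)} = y g^{2}$
$\frac{34859}{13192 - 17885} + \frac{G{\left(169,193 \right)}}{21491} = \frac{34859}{13192 - 17885} + \frac{193 \cdot 169^{2}}{21491} = \frac{34859}{13192 - 17885} + 193 \cdot 28561 \cdot \frac{1}{21491} = \frac{34859}{-4693} + 5512273 \cdot \frac{1}{21491} = 34859 \left(- \frac{1}{4693}\right) + \frac{5512273}{21491} = - \frac{34859}{4693} + \frac{5512273}{21491} = \frac{25119942420}{100857263}$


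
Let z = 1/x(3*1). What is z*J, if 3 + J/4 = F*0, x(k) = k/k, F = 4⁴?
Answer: -12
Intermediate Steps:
F = 256
x(k) = 1
J = -12 (J = -12 + 4*(256*0) = -12 + 4*0 = -12 + 0 = -12)
z = 1 (z = 1/1 = 1)
z*J = 1*(-12) = -12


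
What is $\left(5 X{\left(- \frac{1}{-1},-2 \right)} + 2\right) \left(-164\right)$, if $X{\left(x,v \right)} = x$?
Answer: $-1148$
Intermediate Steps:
$\left(5 X{\left(- \frac{1}{-1},-2 \right)} + 2\right) \left(-164\right) = \left(5 \left(- \frac{1}{-1}\right) + 2\right) \left(-164\right) = \left(5 \left(\left(-1\right) \left(-1\right)\right) + 2\right) \left(-164\right) = \left(5 \cdot 1 + 2\right) \left(-164\right) = \left(5 + 2\right) \left(-164\right) = 7 \left(-164\right) = -1148$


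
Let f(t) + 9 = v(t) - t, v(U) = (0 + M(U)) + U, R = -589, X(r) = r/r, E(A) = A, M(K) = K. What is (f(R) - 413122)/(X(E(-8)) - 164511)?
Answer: 41372/16451 ≈ 2.5149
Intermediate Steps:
X(r) = 1
v(U) = 2*U (v(U) = (0 + U) + U = U + U = 2*U)
f(t) = -9 + t (f(t) = -9 + (2*t - t) = -9 + t)
(f(R) - 413122)/(X(E(-8)) - 164511) = ((-9 - 589) - 413122)/(1 - 164511) = (-598 - 413122)/(-164510) = -413720*(-1/164510) = 41372/16451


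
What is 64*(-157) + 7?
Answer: -10041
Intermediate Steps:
64*(-157) + 7 = -10048 + 7 = -10041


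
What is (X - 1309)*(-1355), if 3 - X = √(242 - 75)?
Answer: 1769630 + 1355*√167 ≈ 1.7871e+6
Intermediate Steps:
X = 3 - √167 (X = 3 - √(242 - 75) = 3 - √167 ≈ -9.9229)
(X - 1309)*(-1355) = ((3 - √167) - 1309)*(-1355) = (-1306 - √167)*(-1355) = 1769630 + 1355*√167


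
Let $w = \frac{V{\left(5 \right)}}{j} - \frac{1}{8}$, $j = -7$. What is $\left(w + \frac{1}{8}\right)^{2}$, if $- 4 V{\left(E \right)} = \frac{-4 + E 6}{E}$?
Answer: $\frac{169}{4900} \approx 0.03449$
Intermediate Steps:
$V{\left(E \right)} = - \frac{-4 + 6 E}{4 E}$ ($V{\left(E \right)} = - \frac{\left(-4 + E 6\right) \frac{1}{E}}{4} = - \frac{\left(-4 + 6 E\right) \frac{1}{E}}{4} = - \frac{\frac{1}{E} \left(-4 + 6 E\right)}{4} = - \frac{-4 + 6 E}{4 E}$)
$w = \frac{17}{280}$ ($w = \frac{- \frac{3}{2} + \frac{1}{5}}{-7} - \frac{1}{8} = \left(- \frac{3}{2} + \frac{1}{5}\right) \left(- \frac{1}{7}\right) - \frac{1}{8} = \left(- \frac{13}{10}\right) \left(- \frac{1}{7}\right) - \frac{1}{8} = \frac{13}{70} - \frac{1}{8} = \frac{17}{280} \approx 0.060714$)
$\left(w + \frac{1}{8}\right)^{2} = \left(\frac{17}{280} + \frac{1}{8}\right)^{2} = \left(\frac{13}{70}\right)^{2} = \frac{169}{4900}$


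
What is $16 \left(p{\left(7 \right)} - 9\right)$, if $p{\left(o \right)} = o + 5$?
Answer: $48$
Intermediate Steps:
$p{\left(o \right)} = 5 + o$
$16 \left(p{\left(7 \right)} - 9\right) = 16 \left(\left(5 + 7\right) - 9\right) = 16 \left(12 - 9\right) = 16 \cdot 3 = 48$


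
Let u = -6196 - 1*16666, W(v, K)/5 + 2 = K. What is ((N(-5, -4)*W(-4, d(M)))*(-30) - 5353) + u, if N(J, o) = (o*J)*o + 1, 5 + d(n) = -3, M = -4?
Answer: -146715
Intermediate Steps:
d(n) = -8 (d(n) = -5 - 3 = -8)
W(v, K) = -10 + 5*K
u = -22862 (u = -6196 - 16666 = -22862)
N(J, o) = 1 + J*o² (N(J, o) = (J*o)*o + 1 = J*o² + 1 = 1 + J*o²)
((N(-5, -4)*W(-4, d(M)))*(-30) - 5353) + u = (((1 - 5*(-4)²)*(-10 + 5*(-8)))*(-30) - 5353) - 22862 = (((1 - 5*16)*(-10 - 40))*(-30) - 5353) - 22862 = (((1 - 80)*(-50))*(-30) - 5353) - 22862 = (-79*(-50)*(-30) - 5353) - 22862 = (3950*(-30) - 5353) - 22862 = (-118500 - 5353) - 22862 = -123853 - 22862 = -146715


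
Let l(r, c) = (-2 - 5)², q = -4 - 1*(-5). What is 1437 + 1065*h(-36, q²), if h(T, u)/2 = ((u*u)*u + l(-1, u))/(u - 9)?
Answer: -23751/2 ≈ -11876.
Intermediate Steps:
q = 1 (q = -4 + 5 = 1)
l(r, c) = 49 (l(r, c) = (-7)² = 49)
h(T, u) = 2*(49 + u³)/(-9 + u) (h(T, u) = 2*(((u*u)*u + 49)/(u - 9)) = 2*((u²*u + 49)/(-9 + u)) = 2*((u³ + 49)/(-9 + u)) = 2*((49 + u³)/(-9 + u)) = 2*(49 + u³)/(-9 + u))
1437 + 1065*h(-36, q²) = 1437 + 1065*(2*(49 + (1²)³)/(-9 + 1²)) = 1437 + 1065*(2*(49 + 1³)/(-9 + 1)) = 1437 + 1065*(2*(49 + 1)/(-8)) = 1437 + 1065*(2*(-⅛)*50) = 1437 + 1065*(-25/2) = 1437 - 26625/2 = -23751/2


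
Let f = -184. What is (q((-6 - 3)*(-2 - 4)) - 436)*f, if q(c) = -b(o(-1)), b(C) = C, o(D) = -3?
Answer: 79672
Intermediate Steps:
q(c) = 3 (q(c) = -1*(-3) = 3)
(q((-6 - 3)*(-2 - 4)) - 436)*f = (3 - 436)*(-184) = -433*(-184) = 79672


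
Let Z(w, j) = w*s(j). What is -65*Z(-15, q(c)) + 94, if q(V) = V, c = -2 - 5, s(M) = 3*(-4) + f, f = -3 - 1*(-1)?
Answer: -13556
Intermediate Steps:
f = -2 (f = -3 + 1 = -2)
s(M) = -14 (s(M) = 3*(-4) - 2 = -12 - 2 = -14)
c = -7
Z(w, j) = -14*w (Z(w, j) = w*(-14) = -14*w)
-65*Z(-15, q(c)) + 94 = -(-910)*(-15) + 94 = -65*210 + 94 = -13650 + 94 = -13556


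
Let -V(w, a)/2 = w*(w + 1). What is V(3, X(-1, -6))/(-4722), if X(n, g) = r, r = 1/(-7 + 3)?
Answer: 4/787 ≈ 0.0050826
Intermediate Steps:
r = -¼ (r = 1/(-4) = -¼ ≈ -0.25000)
X(n, g) = -¼
V(w, a) = -2*w*(1 + w) (V(w, a) = -2*w*(w + 1) = -2*w*(1 + w))
V(3, X(-1, -6))/(-4722) = -2*3*(1 + 3)/(-4722) = -2*3*4*(-1/4722) = -24*(-1/4722) = 4/787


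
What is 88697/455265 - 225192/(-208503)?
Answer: 13446180719/10547124255 ≈ 1.2749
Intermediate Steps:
88697/455265 - 225192/(-208503) = 88697*(1/455265) - 225192*(-1/208503) = 88697/455265 + 75064/69501 = 13446180719/10547124255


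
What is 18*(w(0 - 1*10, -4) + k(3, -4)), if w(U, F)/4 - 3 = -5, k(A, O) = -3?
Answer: -198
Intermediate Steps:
w(U, F) = -8 (w(U, F) = 12 + 4*(-5) = 12 - 20 = -8)
18*(w(0 - 1*10, -4) + k(3, -4)) = 18*(-8 - 3) = 18*(-11) = -198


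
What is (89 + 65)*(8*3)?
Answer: 3696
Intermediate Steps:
(89 + 65)*(8*3) = 154*24 = 3696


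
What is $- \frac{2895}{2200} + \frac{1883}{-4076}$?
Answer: $- \frac{797131}{448360} \approx -1.7779$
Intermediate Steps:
$- \frac{2895}{2200} + \frac{1883}{-4076} = \left(-2895\right) \frac{1}{2200} + 1883 \left(- \frac{1}{4076}\right) = - \frac{579}{440} - \frac{1883}{4076} = - \frac{797131}{448360}$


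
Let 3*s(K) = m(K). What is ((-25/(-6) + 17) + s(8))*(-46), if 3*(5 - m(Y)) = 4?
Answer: -9269/9 ≈ -1029.9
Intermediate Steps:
m(Y) = 11/3 (m(Y) = 5 - 1/3*4 = 5 - 4/3 = 11/3)
s(K) = 11/9 (s(K) = (1/3)*(11/3) = 11/9)
((-25/(-6) + 17) + s(8))*(-46) = ((-25/(-6) + 17) + 11/9)*(-46) = ((-25*(-1/6) + 17) + 11/9)*(-46) = ((25/6 + 17) + 11/9)*(-46) = (127/6 + 11/9)*(-46) = (403/18)*(-46) = -9269/9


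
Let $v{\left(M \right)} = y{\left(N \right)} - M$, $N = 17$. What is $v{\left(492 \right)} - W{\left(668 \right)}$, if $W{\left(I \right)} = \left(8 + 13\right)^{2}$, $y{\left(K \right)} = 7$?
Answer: $-926$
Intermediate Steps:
$v{\left(M \right)} = 7 - M$
$W{\left(I \right)} = 441$ ($W{\left(I \right)} = 21^{2} = 441$)
$v{\left(492 \right)} - W{\left(668 \right)} = \left(7 - 492\right) - 441 = -485 - 441 = -926$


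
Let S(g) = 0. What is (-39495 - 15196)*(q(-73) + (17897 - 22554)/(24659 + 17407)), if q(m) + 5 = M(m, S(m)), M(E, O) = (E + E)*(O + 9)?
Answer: 3034787784301/42066 ≈ 7.2143e+7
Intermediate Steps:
M(E, O) = 2*E*(9 + O) (M(E, O) = (2*E)*(9 + O) = 2*E*(9 + O))
q(m) = -5 + 18*m (q(m) = -5 + 2*m*(9 + 0) = -5 + 2*m*9 = -5 + 18*m)
(-39495 - 15196)*(q(-73) + (17897 - 22554)/(24659 + 17407)) = (-39495 - 15196)*((-5 + 18*(-73)) + (17897 - 22554)/(24659 + 17407)) = -54691*((-5 - 1314) - 4657/42066) = -54691*(-1319 - 4657*1/42066) = -54691*(-1319 - 4657/42066) = -54691*(-55489711/42066) = 3034787784301/42066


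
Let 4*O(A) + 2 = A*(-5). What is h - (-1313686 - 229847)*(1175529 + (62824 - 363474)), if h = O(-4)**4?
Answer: 21606473726673/16 ≈ 1.3504e+12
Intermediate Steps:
O(A) = -1/2 - 5*A/4 (O(A) = -1/2 + (A*(-5))/4 = -1/2 + (-5*A)/4 = -1/2 - 5*A/4)
h = 6561/16 (h = (-1/2 - 5/4*(-4))**4 = (-1/2 + 5)**4 = (9/2)**4 = 6561/16 ≈ 410.06)
h - (-1313686 - 229847)*(1175529 + (62824 - 363474)) = 6561/16 - (-1313686 - 229847)*(1175529 + (62824 - 363474)) = 6561/16 - (-1543533)*(1175529 - 300650) = 6561/16 - (-1543533)*874879 = 6561/16 - 1*(-1350404607507) = 6561/16 + 1350404607507 = 21606473726673/16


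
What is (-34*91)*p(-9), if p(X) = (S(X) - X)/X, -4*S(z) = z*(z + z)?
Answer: -10829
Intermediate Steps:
S(z) = -z²/2 (S(z) = -z*(z + z)/4 = -z*2*z/4 = -z²/2)
p(X) = (-X - X²/2)/X (p(X) = (-X²/2 - X)/X = (-X - X²/2)/X)
(-34*91)*p(-9) = (-34*91)*(-1 - ½*(-9)) = -3094*(-1 + 9/2) = -3094*7/2 = -10829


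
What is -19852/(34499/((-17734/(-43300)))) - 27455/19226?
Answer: -11945269863417/7179981903550 ≈ -1.6637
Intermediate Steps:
-19852/(34499/((-17734/(-43300)))) - 27455/19226 = -19852/(34499/((-17734*(-1/43300)))) - 27455*1/19226 = -19852/(34499/(8867/21650)) - 27455/19226 = -19852/(34499*(21650/8867)) - 27455/19226 = -19852/746903350/8867 - 27455/19226 = -19852*8867/746903350 - 27455/19226 = -88013842/373451675 - 27455/19226 = -11945269863417/7179981903550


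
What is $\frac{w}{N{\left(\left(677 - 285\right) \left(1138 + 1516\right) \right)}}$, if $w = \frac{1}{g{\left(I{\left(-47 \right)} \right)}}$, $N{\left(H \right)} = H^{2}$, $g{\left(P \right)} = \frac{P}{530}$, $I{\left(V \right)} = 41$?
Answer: $\frac{265}{22188494296192} \approx 1.1943 \cdot 10^{-11}$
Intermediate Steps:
$g{\left(P \right)} = \frac{P}{530}$ ($g{\left(P \right)} = P \frac{1}{530} = \frac{P}{530}$)
$w = \frac{530}{41}$ ($w = \frac{1}{\frac{1}{530} \cdot 41} = \frac{1}{\frac{41}{530}} = \frac{530}{41} \approx 12.927$)
$\frac{w}{N{\left(\left(677 - 285\right) \left(1138 + 1516\right) \right)}} = \frac{530}{41 \left(\left(677 - 285\right) \left(1138 + 1516\right)\right)^{2}} = \frac{530}{41 \left(392 \cdot 2654\right)^{2}} = \frac{530}{41 \cdot 1040368^{2}} = \frac{530}{41 \cdot 1082365575424} = \frac{530}{41} \cdot \frac{1}{1082365575424} = \frac{265}{22188494296192}$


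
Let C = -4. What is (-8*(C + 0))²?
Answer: 1024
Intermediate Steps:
(-8*(C + 0))² = (-8*(-4 + 0))² = (-8*(-4))² = 32² = 1024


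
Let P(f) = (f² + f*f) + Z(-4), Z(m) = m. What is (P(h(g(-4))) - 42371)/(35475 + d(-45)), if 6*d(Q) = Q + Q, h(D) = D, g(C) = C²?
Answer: -41863/35460 ≈ -1.1806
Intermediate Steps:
d(Q) = Q/3 (d(Q) = (Q + Q)/6 = (2*Q)/6 = Q/3)
P(f) = -4 + 2*f² (P(f) = (f² + f*f) - 4 = (f² + f²) - 4 = 2*f² - 4 = -4 + 2*f²)
(P(h(g(-4))) - 42371)/(35475 + d(-45)) = ((-4 + 2*((-4)²)²) - 42371)/(35475 + (⅓)*(-45)) = ((-4 + 2*16²) - 42371)/(35475 - 15) = ((-4 + 2*256) - 42371)/35460 = ((-4 + 512) - 42371)*(1/35460) = (508 - 42371)*(1/35460) = -41863*1/35460 = -41863/35460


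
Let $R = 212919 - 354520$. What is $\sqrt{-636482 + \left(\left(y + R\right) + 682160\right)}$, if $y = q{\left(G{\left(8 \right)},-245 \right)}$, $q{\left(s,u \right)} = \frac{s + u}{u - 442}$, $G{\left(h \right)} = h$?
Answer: $\frac{4 i \sqrt{314392497}}{229} \approx 309.71 i$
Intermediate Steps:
$R = -141601$
$q{\left(s,u \right)} = \frac{s + u}{-442 + u}$
$y = \frac{79}{229}$ ($y = \frac{8 - 245}{-442 - 245} = \frac{1}{-687} \left(-237\right) = \left(- \frac{1}{687}\right) \left(-237\right) = \frac{79}{229} \approx 0.34498$)
$\sqrt{-636482 + \left(\left(y + R\right) + 682160\right)} = \sqrt{-636482 + \left(\left(\frac{79}{229} - 141601\right) + 682160\right)} = \sqrt{-636482 + \left(- \frac{32426550}{229} + 682160\right)} = \sqrt{-636482 + \frac{123788090}{229}} = \sqrt{- \frac{21966288}{229}} = \frac{4 i \sqrt{314392497}}{229}$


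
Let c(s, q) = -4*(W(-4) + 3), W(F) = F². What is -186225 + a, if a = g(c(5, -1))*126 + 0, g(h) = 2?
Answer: -185973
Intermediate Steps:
c(s, q) = -76 (c(s, q) = -4*((-4)² + 3) = -4*(16 + 3) = -4*19 = -76)
a = 252 (a = 2*126 + 0 = 252 + 0 = 252)
-186225 + a = -186225 + 252 = -185973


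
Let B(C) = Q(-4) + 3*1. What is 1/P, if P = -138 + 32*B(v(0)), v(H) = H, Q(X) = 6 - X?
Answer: 1/278 ≈ 0.0035971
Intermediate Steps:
B(C) = 13 (B(C) = (6 - 1*(-4)) + 3*1 = (6 + 4) + 3 = 10 + 3 = 13)
P = 278 (P = -138 + 32*13 = -138 + 416 = 278)
1/P = 1/278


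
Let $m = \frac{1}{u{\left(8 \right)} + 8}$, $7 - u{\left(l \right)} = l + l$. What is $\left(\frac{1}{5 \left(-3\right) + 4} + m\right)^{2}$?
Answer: $\frac{144}{121} \approx 1.1901$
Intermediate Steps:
$u{\left(l \right)} = 7 - 2 l$ ($u{\left(l \right)} = 7 - \left(l + l\right) = 7 - 2 l$)
$m = -1$ ($m = \frac{1}{\left(7 - 16\right) + 8} = \frac{1}{-9 + 8} = \frac{1}{-1} = -1$)
$\left(\frac{1}{5 \left(-3\right) + 4} + m\right)^{2} = \left(\frac{1}{5 \left(-3\right) + 4} - 1\right)^{2} = \left(\frac{1}{-15 + 4} - 1\right)^{2} = \left(\frac{1}{-11} - 1\right)^{2} = \left(- \frac{1}{11} - 1\right)^{2} = \left(- \frac{12}{11}\right)^{2} = \frac{144}{121}$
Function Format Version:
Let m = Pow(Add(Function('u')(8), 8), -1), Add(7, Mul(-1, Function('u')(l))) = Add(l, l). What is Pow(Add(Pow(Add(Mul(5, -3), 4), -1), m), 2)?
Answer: Rational(144, 121) ≈ 1.1901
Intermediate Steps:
Function('u')(l) = Add(7, Mul(-2, l)) (Function('u')(l) = Add(7, Mul(-1, Add(l, l))) = Add(7, Mul(-1, Mul(2, l))) = Add(7, Mul(-2, l)))
m = -1 (m = Pow(Add(Add(7, Mul(-2, 8)), 8), -1) = Pow(Add(Add(7, -16), 8), -1) = Pow(Add(-9, 8), -1) = Pow(-1, -1) = -1)
Pow(Add(Pow(Add(Mul(5, -3), 4), -1), m), 2) = Pow(Add(Pow(Add(Mul(5, -3), 4), -1), -1), 2) = Pow(Add(Pow(Add(-15, 4), -1), -1), 2) = Pow(Add(Pow(-11, -1), -1), 2) = Pow(Add(Rational(-1, 11), -1), 2) = Pow(Rational(-12, 11), 2) = Rational(144, 121)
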